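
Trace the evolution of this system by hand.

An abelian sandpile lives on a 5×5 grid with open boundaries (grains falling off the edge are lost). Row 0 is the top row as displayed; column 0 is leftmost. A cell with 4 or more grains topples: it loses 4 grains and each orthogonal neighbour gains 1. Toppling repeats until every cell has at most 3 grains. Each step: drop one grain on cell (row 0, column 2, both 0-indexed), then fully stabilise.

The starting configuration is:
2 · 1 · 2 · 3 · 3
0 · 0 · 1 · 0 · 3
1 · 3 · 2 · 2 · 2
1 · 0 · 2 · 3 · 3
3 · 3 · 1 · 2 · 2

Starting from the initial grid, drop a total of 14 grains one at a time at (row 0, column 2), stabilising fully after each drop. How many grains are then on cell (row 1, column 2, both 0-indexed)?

3

k=0  2 · 1 · 2 · 3 · 3
0 · 0 · 1 · 0 · 3
1 · 3 · 2 · 2 · 2
1 · 0 · 2 · 3 · 3
3 · 3 · 1 · 2 · 2
k=1  2 · 1 · 3 · 3 · 3
0 · 0 · 1 · 0 · 3
1 · 3 · 2 · 2 · 2
1 · 0 · 2 · 3 · 3
3 · 3 · 1 · 2 · 2
k=2  2 · 2 · 1 · 1 · 1
0 · 0 · 2 · 2 · 0
1 · 3 · 2 · 2 · 3
1 · 0 · 2 · 3 · 3
3 · 3 · 1 · 2 · 2
k=3  2 · 2 · 2 · 1 · 1
0 · 0 · 2 · 2 · 0
1 · 3 · 2 · 2 · 3
1 · 0 · 2 · 3 · 3
3 · 3 · 1 · 2 · 2
k=4  2 · 2 · 3 · 1 · 1
0 · 0 · 2 · 2 · 0
1 · 3 · 2 · 2 · 3
1 · 0 · 2 · 3 · 3
3 · 3 · 1 · 2 · 2
k=5  2 · 3 · 0 · 2 · 1
0 · 0 · 3 · 2 · 0
1 · 3 · 2 · 2 · 3
1 · 0 · 2 · 3 · 3
3 · 3 · 1 · 2 · 2
k=6  2 · 3 · 1 · 2 · 1
0 · 0 · 3 · 2 · 0
1 · 3 · 2 · 2 · 3
1 · 0 · 2 · 3 · 3
3 · 3 · 1 · 2 · 2
k=7  2 · 3 · 2 · 2 · 1
0 · 0 · 3 · 2 · 0
1 · 3 · 2 · 2 · 3
1 · 0 · 2 · 3 · 3
3 · 3 · 1 · 2 · 2
k=8  2 · 3 · 3 · 2 · 1
0 · 0 · 3 · 2 · 0
1 · 3 · 2 · 2 · 3
1 · 0 · 2 · 3 · 3
3 · 3 · 1 · 2 · 2
k=9  3 · 0 · 2 · 3 · 1
0 · 2 · 0 · 3 · 0
1 · 3 · 3 · 2 · 3
1 · 0 · 2 · 3 · 3
3 · 3 · 1 · 2 · 2
k=10  3 · 0 · 3 · 3 · 1
0 · 2 · 0 · 3 · 0
1 · 3 · 3 · 2 · 3
1 · 0 · 2 · 3 · 3
3 · 3 · 1 · 2 · 2
k=11  3 · 1 · 1 · 1 · 2
0 · 2 · 2 · 0 · 1
1 · 3 · 3 · 3 · 3
1 · 0 · 2 · 3 · 3
3 · 3 · 1 · 2 · 2
k=12  3 · 1 · 2 · 1 · 2
0 · 2 · 2 · 0 · 1
1 · 3 · 3 · 3 · 3
1 · 0 · 2 · 3 · 3
3 · 3 · 1 · 2 · 2
k=13  3 · 1 · 3 · 1 · 2
0 · 2 · 2 · 0 · 1
1 · 3 · 3 · 3 · 3
1 · 0 · 2 · 3 · 3
3 · 3 · 1 · 2 · 2
k=14  3 · 2 · 0 · 2 · 2
0 · 2 · 3 · 0 · 1
1 · 3 · 3 · 3 · 3
1 · 0 · 2 · 3 · 3
3 · 3 · 1 · 2 · 2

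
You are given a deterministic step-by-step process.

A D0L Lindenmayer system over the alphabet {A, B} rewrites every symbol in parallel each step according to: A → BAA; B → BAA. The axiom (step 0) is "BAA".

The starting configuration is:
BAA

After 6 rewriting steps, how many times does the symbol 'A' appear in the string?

1458

t=0: BAA
t=1: BAABAABAA
t=2: BAABAABAABAABAABAABAABAABAA
t=3: BAABAABAABAABAABAABAABAABAABAABAABAABAABAABAABAABAABAABAABAABAABAABAABAABAABAABAA
t=4: BAABAABAABAABAABAABAABAABAABAABAABAABAABAABAABAABAABAABAAB…ABAABAABAABAABAABAABAABAABAABAABAABAABAABAABAABAABAABAABAA  (len 243)
t=5: BAABAABAABAABAABAABAABAABAABAABAABAABAABAABAABAABAABAABAAB…ABAABAABAABAABAABAABAABAABAABAABAABAABAABAABAABAABAABAABAA  (len 729)
t=6: BAABAABAABAABAABAABAABAABAABAABAABAABAABAABAABAABAABAABAAB…ABAABAABAABAABAABAABAABAABAABAABAABAABAABAABAABAABAABAABAA  (len 2187)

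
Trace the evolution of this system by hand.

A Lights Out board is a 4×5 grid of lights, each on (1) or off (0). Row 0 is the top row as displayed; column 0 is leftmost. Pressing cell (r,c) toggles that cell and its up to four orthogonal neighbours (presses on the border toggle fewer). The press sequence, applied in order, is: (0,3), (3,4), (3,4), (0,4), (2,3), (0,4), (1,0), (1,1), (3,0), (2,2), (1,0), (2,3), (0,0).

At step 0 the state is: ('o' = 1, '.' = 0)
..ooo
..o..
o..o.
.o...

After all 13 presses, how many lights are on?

[0] ..ooo
..o..
o..o.
.o...
[1] .....
..oo.
o..o.
.o...
[2] .....
..oo.
o..oo
.o.oo
[3] .....
..oo.
o..o.
.o...
[4] ...oo
..ooo
o..o.
.o...
[5] ...oo
..o.o
o.o.o
.o.o.
[6] .....
..o..
o.o.o
.o.o.
[7] o....
ooo..
..o.o
.o.o.
[8] oo...
.....
.oo.o
.o.o.
[9] oo...
.....
ooo.o
o..o.
[10] oo...
..o..
o..oo
o.oo.
[11] .o...
ooo..
...oo
o.oo.
[12] .o...
oooo.
..o..
o.o..
[13] o....
.ooo.
..o..
o.o..

7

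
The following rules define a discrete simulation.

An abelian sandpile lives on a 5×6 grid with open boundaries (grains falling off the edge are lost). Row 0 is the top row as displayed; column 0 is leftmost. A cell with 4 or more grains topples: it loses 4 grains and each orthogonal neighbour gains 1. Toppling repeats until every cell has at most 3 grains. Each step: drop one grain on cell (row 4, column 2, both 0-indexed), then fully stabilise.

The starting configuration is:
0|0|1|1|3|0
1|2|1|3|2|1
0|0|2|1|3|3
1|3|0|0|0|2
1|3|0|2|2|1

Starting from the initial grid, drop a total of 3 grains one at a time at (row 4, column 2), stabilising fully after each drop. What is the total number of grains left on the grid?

0) 0|0|1|1|3|0
1|2|1|3|2|1
0|0|2|1|3|3
1|3|0|0|0|2
1|3|0|2|2|1
1) 0|0|1|1|3|0
1|2|1|3|2|1
0|0|2|1|3|3
1|3|0|0|0|2
1|3|1|2|2|1
2) 0|0|1|1|3|0
1|2|1|3|2|1
0|0|2|1|3|3
1|3|0|0|0|2
1|3|2|2|2|1
3) 0|0|1|1|3|0
1|2|1|3|2|1
0|0|2|1|3|3
1|3|0|0|0|2
1|3|3|2|2|1

42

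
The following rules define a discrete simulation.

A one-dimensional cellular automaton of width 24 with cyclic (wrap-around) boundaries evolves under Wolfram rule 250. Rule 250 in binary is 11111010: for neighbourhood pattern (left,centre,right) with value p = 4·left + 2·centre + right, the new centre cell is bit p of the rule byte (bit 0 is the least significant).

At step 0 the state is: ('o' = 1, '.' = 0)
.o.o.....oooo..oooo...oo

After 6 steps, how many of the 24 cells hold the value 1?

24

k=0  .o.o.....oooo..oooo...oo
k=1  o.o.o...oooooooooooo.ooo
k=2  oo.o.o.ooooooooooooooooo
k=3  ooo.o.oooooooooooooooooo
k=4  oooo.ooooooooooooooooooo
k=5  oooooooooooooooooooooooo
k=6  oooooooooooooooooooooooo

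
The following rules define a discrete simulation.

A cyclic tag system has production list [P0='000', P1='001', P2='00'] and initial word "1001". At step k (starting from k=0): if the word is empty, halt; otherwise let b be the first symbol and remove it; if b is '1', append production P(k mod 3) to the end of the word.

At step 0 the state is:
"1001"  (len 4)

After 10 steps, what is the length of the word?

0

[0] "1001"  (len 4)
[1] "001000"  (len 6)
[2] "01000"  (len 5)
[3] "1000"  (len 4)
[4] "000000"  (len 6)
[5] "00000"  (len 5)
[6] "0000"  (len 4)
[7] "000"  (len 3)
[8] "00"  (len 2)
[9] "0"  (len 1)
[10] (halted — word empty)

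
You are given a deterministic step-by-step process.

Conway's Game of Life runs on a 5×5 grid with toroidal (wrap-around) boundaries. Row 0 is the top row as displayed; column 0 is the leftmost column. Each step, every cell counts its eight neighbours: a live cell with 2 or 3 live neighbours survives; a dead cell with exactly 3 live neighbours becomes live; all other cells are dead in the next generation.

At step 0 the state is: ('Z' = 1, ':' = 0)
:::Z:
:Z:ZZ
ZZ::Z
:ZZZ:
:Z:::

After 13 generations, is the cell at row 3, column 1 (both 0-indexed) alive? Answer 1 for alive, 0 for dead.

t=0: :::Z:
:Z:ZZ
ZZ::Z
:ZZZ:
:Z:::
t=1: Z::ZZ
:Z:Z:
:::::
:::ZZ
:Z:Z:
t=2: ZZ:Z:
Z:ZZ:
::ZZZ
::ZZZ
:::::
t=3: ZZ:Z:
Z::::
Z::::
::Z:Z
ZZ:::
t=4: ::Z::
Z::::
ZZ::Z
::::Z
:::Z:
t=5: :::::
Z:::Z
:Z::Z
:::ZZ
:::Z:
t=6: ::::Z
Z:::Z
:::::
Z:ZZZ
:::ZZ
t=7: :::::
Z:::Z
:Z:::
Z:Z::
::Z::
t=8: :::::
Z::::
:Z::Z
::Z::
:Z:::
t=9: :::::
Z::::
ZZ:::
ZZZ::
:::::
t=10: :::::
ZZ:::
::Z:Z
Z:Z::
:Z:::
t=11: ZZ:::
ZZ:::
::ZZZ
Z:ZZ:
:Z:::
t=12: ::Z::
:::Z:
:::::
Z::::
::::Z
t=13: :::Z:
:::::
:::::
:::::
:::::

0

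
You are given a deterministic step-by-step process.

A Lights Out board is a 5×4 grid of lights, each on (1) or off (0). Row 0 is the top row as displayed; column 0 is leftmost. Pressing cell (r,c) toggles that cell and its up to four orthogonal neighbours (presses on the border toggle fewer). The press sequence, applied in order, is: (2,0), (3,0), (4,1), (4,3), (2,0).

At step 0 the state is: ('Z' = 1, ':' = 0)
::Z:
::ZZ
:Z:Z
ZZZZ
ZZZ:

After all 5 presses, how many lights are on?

t=0: ::Z:
::ZZ
:Z:Z
ZZZZ
ZZZ:
t=1: ::Z:
Z:ZZ
Z::Z
:ZZZ
ZZZ:
t=2: ::Z:
Z:ZZ
:::Z
Z:ZZ
:ZZ:
t=3: ::Z:
Z:ZZ
:::Z
ZZZZ
Z:::
t=4: ::Z:
Z:ZZ
:::Z
ZZZ:
Z:ZZ
t=5: ::Z:
::ZZ
ZZ:Z
:ZZ:
Z:ZZ

11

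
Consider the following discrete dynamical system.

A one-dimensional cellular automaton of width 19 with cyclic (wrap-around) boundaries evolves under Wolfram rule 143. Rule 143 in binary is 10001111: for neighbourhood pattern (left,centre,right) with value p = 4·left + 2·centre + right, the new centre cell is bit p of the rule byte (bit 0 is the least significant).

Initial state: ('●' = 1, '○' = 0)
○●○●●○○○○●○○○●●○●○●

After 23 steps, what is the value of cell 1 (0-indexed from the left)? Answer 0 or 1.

0

gen 0: ○●○●●○○○○●○○○●●○●○●
gen 1: ○●○●○○●●●●○●●●○○●○●
gen 2: ○●○●○●●●●○○●●○○●●○●
gen 3: ○●○●○●●●○○●●○○●●○○●
gen 4: ○●○●○●●○○●●○○●●○○●●
gen 5: ○●○●○●○○●●○○●●○○●●○
gen 6: ●●○●○●○●●○○●●○○●●○○
gen 7: ●○○●○●○●○○●●○○●●○○●
gen 8: ○○●●○●○●○●●○○●●○○●●
gen 9: ○●●○○●○●○●○○●●○○●●○
gen 10: ●●○○●●○●○●○●●○○●●○○
gen 11: ●○○●●○○●○●○●○○●●○○●
gen 12: ○○●●○○●●○●○●○●●○○●●
gen 13: ○●●○○●●○○●○●○●○○●●○
gen 14: ●●○○●●○○●●○●○●○●●○○
gen 15: ●○○●●○○●●○○●○●○●○○●
gen 16: ○○●●○○●●○○●●○●○●○●●
gen 17: ○●●○○●●○○●●○○●○●○●○
gen 18: ●●○○●●○○●●○○●●○●○●○
gen 19: ●○○●●○○●●○○●●○○●○●○
gen 20: ●○●●○○●●○○●●○○●●○●○
gen 21: ●○●○○●●○○●●○○●●○○●○
gen 22: ●○●○●●○○●●○○●●○○●●○
gen 23: ●○●○●○○●●○○●●○○●●○○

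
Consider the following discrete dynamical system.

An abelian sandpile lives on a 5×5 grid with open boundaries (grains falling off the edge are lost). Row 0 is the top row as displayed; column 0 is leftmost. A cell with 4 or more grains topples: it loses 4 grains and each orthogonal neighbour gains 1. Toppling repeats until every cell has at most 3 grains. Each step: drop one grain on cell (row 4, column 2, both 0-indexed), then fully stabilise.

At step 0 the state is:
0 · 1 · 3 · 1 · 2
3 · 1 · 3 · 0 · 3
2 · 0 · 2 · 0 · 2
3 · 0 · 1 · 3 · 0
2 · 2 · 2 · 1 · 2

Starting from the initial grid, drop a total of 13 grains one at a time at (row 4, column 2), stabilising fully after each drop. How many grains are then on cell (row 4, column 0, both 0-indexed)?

3

t=0: 0 · 1 · 3 · 1 · 2
3 · 1 · 3 · 0 · 3
2 · 0 · 2 · 0 · 2
3 · 0 · 1 · 3 · 0
2 · 2 · 2 · 1 · 2
t=1: 0 · 1 · 3 · 1 · 2
3 · 1 · 3 · 0 · 3
2 · 0 · 2 · 0 · 2
3 · 0 · 1 · 3 · 0
2 · 2 · 3 · 1 · 2
t=2: 0 · 1 · 3 · 1 · 2
3 · 1 · 3 · 0 · 3
2 · 0 · 2 · 0 · 2
3 · 0 · 2 · 3 · 0
2 · 3 · 0 · 2 · 2
t=3: 0 · 1 · 3 · 1 · 2
3 · 1 · 3 · 0 · 3
2 · 0 · 2 · 0 · 2
3 · 0 · 2 · 3 · 0
2 · 3 · 1 · 2 · 2
t=4: 0 · 1 · 3 · 1 · 2
3 · 1 · 3 · 0 · 3
2 · 0 · 2 · 0 · 2
3 · 0 · 2 · 3 · 0
2 · 3 · 2 · 2 · 2
t=5: 0 · 1 · 3 · 1 · 2
3 · 1 · 3 · 0 · 3
2 · 0 · 2 · 0 · 2
3 · 0 · 2 · 3 · 0
2 · 3 · 3 · 2 · 2
t=6: 0 · 1 · 3 · 1 · 2
3 · 1 · 3 · 0 · 3
2 · 0 · 2 · 0 · 2
3 · 1 · 3 · 3 · 0
3 · 0 · 1 · 3 · 2
t=7: 0 · 1 · 3 · 1 · 2
3 · 1 · 3 · 0 · 3
2 · 0 · 2 · 0 · 2
3 · 1 · 3 · 3 · 0
3 · 0 · 2 · 3 · 2
t=8: 0 · 1 · 3 · 1 · 2
3 · 1 · 3 · 0 · 3
2 · 0 · 2 · 0 · 2
3 · 1 · 3 · 3 · 0
3 · 0 · 3 · 3 · 2
t=9: 0 · 1 · 3 · 1 · 2
3 · 1 · 3 · 0 · 3
2 · 0 · 3 · 1 · 2
3 · 2 · 1 · 1 · 1
3 · 1 · 2 · 1 · 3
t=10: 0 · 1 · 3 · 1 · 2
3 · 1 · 3 · 0 · 3
2 · 0 · 3 · 1 · 2
3 · 2 · 1 · 1 · 1
3 · 1 · 3 · 1 · 3
t=11: 0 · 1 · 3 · 1 · 2
3 · 1 · 3 · 0 · 3
2 · 0 · 3 · 1 · 2
3 · 2 · 2 · 1 · 1
3 · 2 · 0 · 2 · 3
t=12: 0 · 1 · 3 · 1 · 2
3 · 1 · 3 · 0 · 3
2 · 0 · 3 · 1 · 2
3 · 2 · 2 · 1 · 1
3 · 2 · 1 · 2 · 3
t=13: 0 · 1 · 3 · 1 · 2
3 · 1 · 3 · 0 · 3
2 · 0 · 3 · 1 · 2
3 · 2 · 2 · 1 · 1
3 · 2 · 2 · 2 · 3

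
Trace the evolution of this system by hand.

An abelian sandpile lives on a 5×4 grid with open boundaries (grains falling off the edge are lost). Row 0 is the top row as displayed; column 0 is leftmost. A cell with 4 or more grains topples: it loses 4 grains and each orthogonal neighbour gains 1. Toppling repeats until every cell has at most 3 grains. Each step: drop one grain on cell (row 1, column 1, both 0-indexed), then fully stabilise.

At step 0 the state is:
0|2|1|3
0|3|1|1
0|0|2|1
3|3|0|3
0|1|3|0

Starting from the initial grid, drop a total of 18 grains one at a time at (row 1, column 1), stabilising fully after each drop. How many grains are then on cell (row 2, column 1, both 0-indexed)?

t=0: 0|2|1|3
0|3|1|1
0|0|2|1
3|3|0|3
0|1|3|0
t=1: 0|3|1|3
1|0|2|1
0|1|2|1
3|3|0|3
0|1|3|0
t=2: 0|3|1|3
1|1|2|1
0|1|2|1
3|3|0|3
0|1|3|0
t=3: 0|3|1|3
1|2|2|1
0|1|2|1
3|3|0|3
0|1|3|0
t=4: 0|3|1|3
1|3|2|1
0|1|2|1
3|3|0|3
0|1|3|0
t=5: 1|0|2|3
2|1|3|1
0|2|2|1
3|3|0|3
0|1|3|0
t=6: 1|0|2|3
2|2|3|1
0|2|2|1
3|3|0|3
0|1|3|0
t=7: 1|0|2|3
2|3|3|1
0|2|2|1
3|3|0|3
0|1|3|0
t=8: 1|1|3|3
3|1|0|2
0|3|3|1
3|3|0|3
0|1|3|0
t=9: 1|1|3|3
3|2|0|2
0|3|3|1
3|3|0|3
0|1|3|0
t=10: 1|1|3|3
3|3|0|2
0|3|3|1
3|3|0|3
0|1|3|0
t=11: 2|2|3|3
0|2|2|2
3|2|0|2
0|1|2|3
1|2|3|0
t=12: 2|2|3|3
0|3|2|2
3|2|0|2
0|1|2|3
1|2|3|0
t=13: 2|3|3|3
1|0|3|2
3|3|0|2
0|1|2|3
1|2|3|0
t=14: 2|3|3|3
1|1|3|2
3|3|0|2
0|1|2|3
1|2|3|0
t=15: 2|3|3|3
1|2|3|2
3|3|0|2
0|1|2|3
1|2|3|0
t=16: 2|3|3|3
1|3|3|2
3|3|0|2
0|1|2|3
1|2|3|0
t=17: 3|1|2|1
3|3|2|0
0|1|2|3
1|2|2|3
1|2|3|0
t=18: 0|3|2|1
1|1|3|0
1|2|2|3
1|2|2|3
1|2|3|0

2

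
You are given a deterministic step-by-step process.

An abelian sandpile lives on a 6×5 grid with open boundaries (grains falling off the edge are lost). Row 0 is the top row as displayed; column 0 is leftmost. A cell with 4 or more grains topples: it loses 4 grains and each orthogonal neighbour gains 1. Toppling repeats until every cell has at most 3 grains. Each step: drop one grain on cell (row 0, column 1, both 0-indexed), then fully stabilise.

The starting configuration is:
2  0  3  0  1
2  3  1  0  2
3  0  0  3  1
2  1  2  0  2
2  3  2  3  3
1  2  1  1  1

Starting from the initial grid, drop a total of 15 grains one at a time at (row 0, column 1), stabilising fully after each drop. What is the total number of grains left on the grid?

49

k=0  2  0  3  0  1
2  3  1  0  2
3  0  0  3  1
2  1  2  0  2
2  3  2  3  3
1  2  1  1  1
k=1  2  1  3  0  1
2  3  1  0  2
3  0  0  3  1
2  1  2  0  2
2  3  2  3  3
1  2  1  1  1
k=2  2  2  3  0  1
2  3  1  0  2
3  0  0  3  1
2  1  2  0  2
2  3  2  3  3
1  2  1  1  1
k=3  2  3  3  0  1
2  3  1  0  2
3  0  0  3  1
2  1  2  0  2
2  3  2  3  3
1  2  1  1  1
k=4  3  2  0  1  1
3  0  3  0  2
3  1  0  3  1
2  1  2  0  2
2  3  2  3  3
1  2  1  1  1
k=5  3  3  0  1  1
3  0  3  0  2
3  1  0  3  1
2  1  2  0  2
2  3  2  3  3
1  2  1  1  1
k=6  1  1  1  1  1
1  2  3  0  2
0  2  0  3  1
3  1  2  0  2
2  3  2  3  3
1  2  1  1  1
k=7  1  2  1  1  1
1  2  3  0  2
0  2  0  3  1
3  1  2  0  2
2  3  2  3  3
1  2  1  1  1
k=8  1  3  1  1  1
1  2  3  0  2
0  2  0  3  1
3  1  2  0  2
2  3  2  3  3
1  2  1  1  1
k=9  2  0  2  1  1
1  3  3  0  2
0  2  0  3  1
3  1  2  0  2
2  3  2  3  3
1  2  1  1  1
k=10  2  1  2  1  1
1  3  3  0  2
0  2  0  3  1
3  1  2  0  2
2  3  2  3  3
1  2  1  1  1
k=11  2  2  2  1  1
1  3  3  0  2
0  2  0  3  1
3  1  2  0  2
2  3  2  3  3
1  2  1  1  1
k=12  2  3  2  1  1
1  3  3  0  2
0  2  0  3  1
3  1  2  0  2
2  3  2  3  3
1  2  1  1  1
k=13  3  2  0  2  1
2  1  1  1  2
0  3  1  3  1
3  1  2  0  2
2  3  2  3  3
1  2  1  1  1
k=14  3  3  0  2  1
2  1  1  1  2
0  3  1  3  1
3  1  2  0  2
2  3  2  3  3
1  2  1  1  1
k=15  0  1  1  2  1
3  2  1  1  2
0  3  1  3  1
3  1  2  0  2
2  3  2  3  3
1  2  1  1  1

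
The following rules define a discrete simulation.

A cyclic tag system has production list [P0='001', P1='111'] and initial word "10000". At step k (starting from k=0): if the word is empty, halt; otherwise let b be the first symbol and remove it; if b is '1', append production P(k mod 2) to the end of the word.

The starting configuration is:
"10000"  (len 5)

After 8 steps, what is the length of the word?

3

0) "10000"  (len 5)
1) "0000001"  (len 7)
2) "000001"  (len 6)
3) "00001"  (len 5)
4) "0001"  (len 4)
5) "001"  (len 3)
6) "01"  (len 2)
7) "1"  (len 1)
8) "111"  (len 3)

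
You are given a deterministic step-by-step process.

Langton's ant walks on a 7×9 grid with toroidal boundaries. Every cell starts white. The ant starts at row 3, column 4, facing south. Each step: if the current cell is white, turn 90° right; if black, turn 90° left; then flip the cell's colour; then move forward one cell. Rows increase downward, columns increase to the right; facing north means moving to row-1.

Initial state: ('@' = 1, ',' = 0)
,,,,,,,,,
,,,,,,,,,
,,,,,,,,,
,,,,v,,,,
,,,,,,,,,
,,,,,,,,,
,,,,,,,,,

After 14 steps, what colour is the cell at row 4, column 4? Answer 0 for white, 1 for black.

gen 0: ,,,,,,,,,
,,,,,,,,,
,,,,,,,,,
,,,,v,,,,
,,,,,,,,,
,,,,,,,,,
,,,,,,,,,
gen 1: ,,,,,,,,,
,,,,,,,,,
,,,,,,,,,
,,,<@,,,,
,,,,,,,,,
,,,,,,,,,
,,,,,,,,,
gen 2: ,,,,,,,,,
,,,,,,,,,
,,,^,,,,,
,,,@@,,,,
,,,,,,,,,
,,,,,,,,,
,,,,,,,,,
gen 3: ,,,,,,,,,
,,,,,,,,,
,,,@>,,,,
,,,@@,,,,
,,,,,,,,,
,,,,,,,,,
,,,,,,,,,
gen 4: ,,,,,,,,,
,,,,,,,,,
,,,@@,,,,
,,,@v,,,,
,,,,,,,,,
,,,,,,,,,
,,,,,,,,,
gen 5: ,,,,,,,,,
,,,,,,,,,
,,,@@,,,,
,,,@,>,,,
,,,,,,,,,
,,,,,,,,,
,,,,,,,,,
gen 6: ,,,,,,,,,
,,,,,,,,,
,,,@@,,,,
,,,@,@,,,
,,,,,v,,,
,,,,,,,,,
,,,,,,,,,
gen 7: ,,,,,,,,,
,,,,,,,,,
,,,@@,,,,
,,,@,@,,,
,,,,<@,,,
,,,,,,,,,
,,,,,,,,,
gen 8: ,,,,,,,,,
,,,,,,,,,
,,,@@,,,,
,,,@^@,,,
,,,,@@,,,
,,,,,,,,,
,,,,,,,,,
gen 9: ,,,,,,,,,
,,,,,,,,,
,,,@@,,,,
,,,@@>,,,
,,,,@@,,,
,,,,,,,,,
,,,,,,,,,
gen 10: ,,,,,,,,,
,,,,,,,,,
,,,@@^,,,
,,,@@,,,,
,,,,@@,,,
,,,,,,,,,
,,,,,,,,,
gen 11: ,,,,,,,,,
,,,,,,,,,
,,,@@@>,,
,,,@@,,,,
,,,,@@,,,
,,,,,,,,,
,,,,,,,,,
gen 12: ,,,,,,,,,
,,,,,,,,,
,,,@@@@,,
,,,@@,v,,
,,,,@@,,,
,,,,,,,,,
,,,,,,,,,
gen 13: ,,,,,,,,,
,,,,,,,,,
,,,@@@@,,
,,,@@<@,,
,,,,@@,,,
,,,,,,,,,
,,,,,,,,,
gen 14: ,,,,,,,,,
,,,,,,,,,
,,,@@^@,,
,,,@@@@,,
,,,,@@,,,
,,,,,,,,,
,,,,,,,,,

1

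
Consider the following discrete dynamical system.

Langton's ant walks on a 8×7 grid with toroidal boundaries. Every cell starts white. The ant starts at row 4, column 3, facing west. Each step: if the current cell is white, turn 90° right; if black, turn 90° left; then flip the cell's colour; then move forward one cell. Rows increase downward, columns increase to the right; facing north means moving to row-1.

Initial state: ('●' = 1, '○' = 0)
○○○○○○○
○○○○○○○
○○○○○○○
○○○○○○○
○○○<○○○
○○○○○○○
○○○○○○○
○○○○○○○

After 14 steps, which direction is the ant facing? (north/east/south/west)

east

0) ○○○○○○○
○○○○○○○
○○○○○○○
○○○○○○○
○○○<○○○
○○○○○○○
○○○○○○○
○○○○○○○
1) ○○○○○○○
○○○○○○○
○○○○○○○
○○○^○○○
○○○●○○○
○○○○○○○
○○○○○○○
○○○○○○○
2) ○○○○○○○
○○○○○○○
○○○○○○○
○○○●>○○
○○○●○○○
○○○○○○○
○○○○○○○
○○○○○○○
3) ○○○○○○○
○○○○○○○
○○○○○○○
○○○●●○○
○○○●v○○
○○○○○○○
○○○○○○○
○○○○○○○
4) ○○○○○○○
○○○○○○○
○○○○○○○
○○○●●○○
○○○<●○○
○○○○○○○
○○○○○○○
○○○○○○○
5) ○○○○○○○
○○○○○○○
○○○○○○○
○○○●●○○
○○○○●○○
○○○v○○○
○○○○○○○
○○○○○○○
6) ○○○○○○○
○○○○○○○
○○○○○○○
○○○●●○○
○○○○●○○
○○<●○○○
○○○○○○○
○○○○○○○
7) ○○○○○○○
○○○○○○○
○○○○○○○
○○○●●○○
○○^○●○○
○○●●○○○
○○○○○○○
○○○○○○○
8) ○○○○○○○
○○○○○○○
○○○○○○○
○○○●●○○
○○●>●○○
○○●●○○○
○○○○○○○
○○○○○○○
9) ○○○○○○○
○○○○○○○
○○○○○○○
○○○●●○○
○○●●●○○
○○●v○○○
○○○○○○○
○○○○○○○
10) ○○○○○○○
○○○○○○○
○○○○○○○
○○○●●○○
○○●●●○○
○○●○>○○
○○○○○○○
○○○○○○○
11) ○○○○○○○
○○○○○○○
○○○○○○○
○○○●●○○
○○●●●○○
○○●○●○○
○○○○v○○
○○○○○○○
12) ○○○○○○○
○○○○○○○
○○○○○○○
○○○●●○○
○○●●●○○
○○●○●○○
○○○<●○○
○○○○○○○
13) ○○○○○○○
○○○○○○○
○○○○○○○
○○○●●○○
○○●●●○○
○○●^●○○
○○○●●○○
○○○○○○○
14) ○○○○○○○
○○○○○○○
○○○○○○○
○○○●●○○
○○●●●○○
○○●●>○○
○○○●●○○
○○○○○○○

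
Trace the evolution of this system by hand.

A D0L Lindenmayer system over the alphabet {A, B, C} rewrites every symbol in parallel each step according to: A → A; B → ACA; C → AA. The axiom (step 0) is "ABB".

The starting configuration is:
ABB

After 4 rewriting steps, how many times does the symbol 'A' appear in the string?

k=0  ABB
k=1  AACAACA
k=2  AAAAAAAAA
k=3  AAAAAAAAA
k=4  AAAAAAAAA

9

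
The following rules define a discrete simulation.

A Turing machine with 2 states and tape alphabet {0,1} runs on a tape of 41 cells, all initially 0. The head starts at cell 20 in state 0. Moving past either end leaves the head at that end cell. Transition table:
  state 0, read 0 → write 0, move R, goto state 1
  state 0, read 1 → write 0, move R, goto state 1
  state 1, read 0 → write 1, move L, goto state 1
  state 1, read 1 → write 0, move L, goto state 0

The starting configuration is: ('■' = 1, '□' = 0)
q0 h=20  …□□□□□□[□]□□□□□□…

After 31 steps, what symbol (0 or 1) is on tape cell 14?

1

step 0: q0 h=20  …□□□□□□[□]□□□□□□…
step 1: q1 h=21  …□□□□□□[□]□□□□□□…
step 2: q1 h=20  …□□□□□□[□]■□□□□□…
step 3: q1 h=19  …□□□□□□[□]■■□□□□…
step 4: q1 h=18  …□□□□□□[□]■■■□□□…
step 5: q1 h=17  …□□□□□□[□]■■■■□□…
step 6: q1 h=16  …□□□□□□[□]■■■■■□…
step 7: q1 h=15  …□□□□□□[□]■■■■■■…
step 8: q1 h=14  …□□□□□□[□]■■■■■■…
step 9: q1 h=13  …□□□□□□[□]■■■■■■…
step 10: q1 h=12  …□□□□□□[□]■■■■■■…
step 11: q1 h=11  …□□□□□□[□]■■■■■■…
step 12: q1 h=10  …□□□□□□[□]■■■■■■…
step 13: q1 h= 9  …□□□□□□[□]■■■■■■…
step 14: q1 h= 8  …□□□□□□[□]■■■■■■…
step 15: q1 h= 7  …□□□□□□[□]■■■■■■…
step 16: q1 h= 6  |□□□□□□[□]■■■■■■…
step 17: q1 h= 5  |□□□□□[□]■■■■■■…
step 18: q1 h= 4  |□□□□[□]■■■■■■…
step 19: q1 h= 3  |□□□[□]■■■■■■…
step 20: q1 h= 2  |□□[□]■■■■■■…
step 21: q1 h= 1  |□[□]■■■■■■…
step 22: q1 h= 0  |[□]■■■■■■…
step 23: q1 h= 0  |[■]■■■■■■…
step 24: q0 h= 0  |[□]■■■■■■…
step 25: q1 h= 1  |□[■]■■■■■■…
step 26: q0 h= 0  |[□]□■■■■■…
step 27: q1 h= 1  |□[□]■■■■■■…
step 28: q1 h= 0  |[□]■■■■■■…
step 29: q1 h= 0  |[■]■■■■■■…
step 30: q0 h= 0  |[□]■■■■■■…
step 31: q1 h= 1  |□[■]■■■■■■…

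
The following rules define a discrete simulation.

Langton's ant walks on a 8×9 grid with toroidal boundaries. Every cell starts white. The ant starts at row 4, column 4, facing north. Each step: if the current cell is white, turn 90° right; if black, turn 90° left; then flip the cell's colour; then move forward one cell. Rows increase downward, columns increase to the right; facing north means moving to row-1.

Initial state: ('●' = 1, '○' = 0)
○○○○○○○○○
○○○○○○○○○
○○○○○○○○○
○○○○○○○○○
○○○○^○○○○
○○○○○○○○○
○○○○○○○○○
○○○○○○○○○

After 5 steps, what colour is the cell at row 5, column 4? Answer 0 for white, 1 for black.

[0] ○○○○○○○○○
○○○○○○○○○
○○○○○○○○○
○○○○○○○○○
○○○○^○○○○
○○○○○○○○○
○○○○○○○○○
○○○○○○○○○
[1] ○○○○○○○○○
○○○○○○○○○
○○○○○○○○○
○○○○○○○○○
○○○○●>○○○
○○○○○○○○○
○○○○○○○○○
○○○○○○○○○
[2] ○○○○○○○○○
○○○○○○○○○
○○○○○○○○○
○○○○○○○○○
○○○○●●○○○
○○○○○v○○○
○○○○○○○○○
○○○○○○○○○
[3] ○○○○○○○○○
○○○○○○○○○
○○○○○○○○○
○○○○○○○○○
○○○○●●○○○
○○○○<●○○○
○○○○○○○○○
○○○○○○○○○
[4] ○○○○○○○○○
○○○○○○○○○
○○○○○○○○○
○○○○○○○○○
○○○○^●○○○
○○○○●●○○○
○○○○○○○○○
○○○○○○○○○
[5] ○○○○○○○○○
○○○○○○○○○
○○○○○○○○○
○○○○○○○○○
○○○<○●○○○
○○○○●●○○○
○○○○○○○○○
○○○○○○○○○

1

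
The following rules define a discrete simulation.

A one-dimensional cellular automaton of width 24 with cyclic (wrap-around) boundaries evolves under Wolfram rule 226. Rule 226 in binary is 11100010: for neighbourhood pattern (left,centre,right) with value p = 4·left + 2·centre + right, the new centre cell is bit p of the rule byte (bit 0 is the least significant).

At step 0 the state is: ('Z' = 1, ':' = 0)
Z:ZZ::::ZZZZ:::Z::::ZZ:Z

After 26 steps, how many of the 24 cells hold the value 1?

11

0) Z:ZZ::::ZZZZ:::Z::::ZZ:Z
1) ZZ:Z:::Z:ZZZ::Z::::Z:ZZ:
2) :ZZ:::Z:Z:ZZ:Z::::Z:Z:ZZ
3) Z:Z::Z:Z:Z:ZZ::::Z:Z:Z:Z
4) ZZ::Z:Z:Z:Z:Z:::Z:Z:Z:Z:
5) :Z:Z:Z:Z:Z:Z:::Z:Z:Z:Z:Z
6) Z:Z:Z:Z:Z:Z:::Z:Z:Z:Z:Z:
7) :Z:Z:Z:Z:Z:::Z:Z:Z:Z:Z:Z
8) Z:Z:Z:Z:Z:::Z:Z:Z:Z:Z:Z:
9) :Z:Z:Z:Z:::Z:Z:Z:Z:Z:Z:Z
10) Z:Z:Z:Z:::Z:Z:Z:Z:Z:Z:Z:
11) :Z:Z:Z:::Z:Z:Z:Z:Z:Z:Z:Z
12) Z:Z:Z:::Z:Z:Z:Z:Z:Z:Z:Z:
13) :Z:Z:::Z:Z:Z:Z:Z:Z:Z:Z:Z
14) Z:Z:::Z:Z:Z:Z:Z:Z:Z:Z:Z:
15) :Z:::Z:Z:Z:Z:Z:Z:Z:Z:Z:Z
16) Z:::Z:Z:Z:Z:Z:Z:Z:Z:Z:Z:
17) :::Z:Z:Z:Z:Z:Z:Z:Z:Z:Z:Z
18) ::Z:Z:Z:Z:Z:Z:Z:Z:Z:Z:Z:
19) :Z:Z:Z:Z:Z:Z:Z:Z:Z:Z:Z::
20) Z:Z:Z:Z:Z:Z:Z:Z:Z:Z:Z:::
21) :Z:Z:Z:Z:Z:Z:Z:Z:Z:Z:::Z
22) Z:Z:Z:Z:Z:Z:Z:Z:Z:Z:::Z:
23) :Z:Z:Z:Z:Z:Z:Z:Z:Z:::Z:Z
24) Z:Z:Z:Z:Z:Z:Z:Z:Z:::Z:Z:
25) :Z:Z:Z:Z:Z:Z:Z:Z:::Z:Z:Z
26) Z:Z:Z:Z:Z:Z:Z:Z:::Z:Z:Z:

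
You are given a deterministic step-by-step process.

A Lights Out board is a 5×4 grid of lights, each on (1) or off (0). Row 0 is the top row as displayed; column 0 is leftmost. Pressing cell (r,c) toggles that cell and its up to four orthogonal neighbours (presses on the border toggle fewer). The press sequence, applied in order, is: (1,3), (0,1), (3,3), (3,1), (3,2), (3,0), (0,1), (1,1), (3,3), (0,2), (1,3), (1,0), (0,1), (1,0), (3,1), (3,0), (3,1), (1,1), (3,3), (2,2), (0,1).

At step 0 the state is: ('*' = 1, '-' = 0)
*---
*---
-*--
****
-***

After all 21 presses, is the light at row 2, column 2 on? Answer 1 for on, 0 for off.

0

step 0: *---
*---
-*--
****
-***
step 1: *--*
*-**
-*-*
****
-***
step 2: -***
****
-*-*
****
-***
step 3: -***
****
-*--
**--
-**-
step 4: -***
****
----
--*-
--*-
step 5: -***
****
--*-
-*-*
----
step 6: -***
****
*-*-
*--*
*---
step 7: *--*
*-**
*-*-
*--*
*---
step 8: **-*
-*-*
***-
*--*
*---
step 9: **-*
-*-*
****
*-*-
*--*
step 10: *-*-
-***
****
*-*-
*--*
step 11: *-**
-*--
***-
*-*-
*--*
step 12: --**
*---
-**-
*-*-
*--*
step 13: **-*
**--
-**-
*-*-
*--*
step 14: -*-*
----
***-
*-*-
*--*
step 15: -*-*
----
*-*-
-*--
**-*
step 16: -*-*
----
--*-
*---
-*-*
step 17: -*-*
----
-**-
-**-
---*
step 18: ---*
***-
--*-
-**-
---*
step 19: ---*
***-
--**
-*-*
----
step 20: ---*
**--
-*--
-***
----
step 21: ****
*---
-*--
-***
----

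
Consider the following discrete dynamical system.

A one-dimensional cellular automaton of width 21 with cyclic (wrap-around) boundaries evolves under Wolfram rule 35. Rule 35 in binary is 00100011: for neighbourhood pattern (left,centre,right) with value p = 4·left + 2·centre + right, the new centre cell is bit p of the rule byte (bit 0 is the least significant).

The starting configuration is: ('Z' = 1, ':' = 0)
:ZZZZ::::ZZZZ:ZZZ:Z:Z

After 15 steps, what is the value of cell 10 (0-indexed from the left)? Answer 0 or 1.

0) :ZZZZ::::ZZZZ:ZZZ:Z:Z
1) Z:::::ZZZ::::Z:::Z:Z:
2) ::ZZZZ::::ZZZ::ZZ:Z:Z
3) :Z:::::ZZZ::::Z::Z:Z:
4) Z::ZZZZ::::ZZZ::Z:Z::
5) ::Z:::::ZZZ::::Z:Z::Z
6) :Z::ZZZZ::::ZZZ:Z::Z:
7) Z::Z:::::ZZZ:::Z::Z::
8) ::Z::ZZZZ::::ZZ::Z::Z
9) :Z::Z:::::ZZZ:::Z::Z:
10) Z::Z::ZZZZ::::ZZ::Z::
11) ::Z::Z:::::ZZZ:::Z::Z
12) :Z::Z::ZZZZ::::ZZ::Z:
13) Z::Z::Z:::::ZZZ:::Z::
14) ::Z::Z::ZZZZ::::ZZ::Z
15) :Z::Z::Z:::::ZZZ:::Z:

0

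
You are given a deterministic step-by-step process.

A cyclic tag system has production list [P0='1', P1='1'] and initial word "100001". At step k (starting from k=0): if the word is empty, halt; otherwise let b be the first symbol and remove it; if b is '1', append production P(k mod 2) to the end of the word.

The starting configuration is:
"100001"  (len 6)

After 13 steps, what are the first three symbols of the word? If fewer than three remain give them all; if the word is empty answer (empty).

11

k=0  "100001"  (len 6)
k=1  "000011"  (len 6)
k=2  "00011"  (len 5)
k=3  "0011"  (len 4)
k=4  "011"  (len 3)
k=5  "11"  (len 2)
k=6  "11"  (len 2)
k=7  "11"  (len 2)
k=8  "11"  (len 2)
k=9  "11"  (len 2)
k=10  "11"  (len 2)
k=11  "11"  (len 2)
k=12  "11"  (len 2)
k=13  "11"  (len 2)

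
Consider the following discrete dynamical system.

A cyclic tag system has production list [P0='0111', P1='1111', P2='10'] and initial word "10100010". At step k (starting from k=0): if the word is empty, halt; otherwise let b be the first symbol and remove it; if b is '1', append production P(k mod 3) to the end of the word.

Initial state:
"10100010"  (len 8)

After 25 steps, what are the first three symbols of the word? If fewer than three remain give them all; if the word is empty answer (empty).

110

step 0: "10100010"  (len 8)
step 1: "01000100111"  (len 11)
step 2: "1000100111"  (len 10)
step 3: "00010011110"  (len 11)
step 4: "0010011110"  (len 10)
step 5: "010011110"  (len 9)
step 6: "10011110"  (len 8)
step 7: "00111100111"  (len 11)
step 8: "0111100111"  (len 10)
step 9: "111100111"  (len 9)
step 10: "111001110111"  (len 12)
step 11: "110011101111111"  (len 15)
step 12: "1001110111111110"  (len 16)
step 13: "0011101111111100111"  (len 19)
step 14: "011101111111100111"  (len 18)
step 15: "11101111111100111"  (len 17)
step 16: "11011111111001110111"  (len 20)
step 17: "10111111110011101111111"  (len 23)
step 18: "011111111001110111111110"  (len 24)
step 19: "11111111001110111111110"  (len 23)
step 20: "11111110011101111111101111"  (len 26)
step 21: "111111001110111111110111110"  (len 27)
step 22: "111110011101111111101111100111"  (len 30)
step 23: "111100111011111111011111001111111"  (len 33)
step 24: "1110011101111111101111100111111110"  (len 34)
step 25: "1100111011111111011111001111111100111"  (len 37)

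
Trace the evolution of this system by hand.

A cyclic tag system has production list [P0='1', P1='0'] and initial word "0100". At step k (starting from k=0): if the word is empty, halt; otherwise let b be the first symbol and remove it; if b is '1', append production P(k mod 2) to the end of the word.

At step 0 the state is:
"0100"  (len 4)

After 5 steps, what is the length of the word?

0) "0100"  (len 4)
1) "100"  (len 3)
2) "000"  (len 3)
3) "00"  (len 2)
4) "0"  (len 1)
5) (halted — word empty)

0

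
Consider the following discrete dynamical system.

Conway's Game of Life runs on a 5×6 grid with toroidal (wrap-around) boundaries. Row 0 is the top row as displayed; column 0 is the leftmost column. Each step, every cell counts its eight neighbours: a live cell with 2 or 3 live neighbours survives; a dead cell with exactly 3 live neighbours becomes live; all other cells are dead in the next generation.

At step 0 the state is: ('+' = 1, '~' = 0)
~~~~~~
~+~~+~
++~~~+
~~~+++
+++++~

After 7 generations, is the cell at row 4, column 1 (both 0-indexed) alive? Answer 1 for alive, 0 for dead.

[0] ~~~~~~
~+~~+~
++~~~+
~~~+++
+++++~
[1] +~~~++
~+~~~+
~+++~~
~~~~~~
+++~~~
[2] ~~+~+~
~+~+~+
+++~~~
+~~+~~
++~~~~
[3] ~~++++
~~~+++
~~~+++
~~~~~+
++++~+
[4] ~~~~~~
+~~~~~
+~~+~~
~+~~~~
~+~~~~
[5] ~~~~~~
~~~~~~
++~~~~
+++~~~
~~~~~~
[6] ~~~~~~
~~~~~~
+~+~~~
+~+~~~
~+~~~~
[7] ~~~~~~
~~~~~~
~~~~~~
+~+~~~
~+~~~~

1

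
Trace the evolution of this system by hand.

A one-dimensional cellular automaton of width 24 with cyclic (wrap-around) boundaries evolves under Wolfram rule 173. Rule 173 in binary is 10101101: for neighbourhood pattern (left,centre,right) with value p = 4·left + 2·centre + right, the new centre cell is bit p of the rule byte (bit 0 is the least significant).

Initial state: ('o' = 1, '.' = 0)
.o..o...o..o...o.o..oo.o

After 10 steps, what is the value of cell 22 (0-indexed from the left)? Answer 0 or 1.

step 0: .o..o...o..o...o.o..oo.o
step 1: oo..o.o.o..o.o.ooo..o.oo
step 2: o...ooooo..oooooo...oooo
step 3: ..o.oooo...ooooo..o.oooo
step 4: ..ooooo..o.oooo...ooooo.
step 5: o.oooo...ooooo..o.oooo..
step 6: ooooo..o.oooo...ooooo...
step 7: oooo...ooooo..o.oooo..o.
step 8: ooo..o.oooo...ooooo...oo
step 9: oo...ooooo..o.oooo..o.oo
step 10: o..o.oooo...ooooo...oooo

1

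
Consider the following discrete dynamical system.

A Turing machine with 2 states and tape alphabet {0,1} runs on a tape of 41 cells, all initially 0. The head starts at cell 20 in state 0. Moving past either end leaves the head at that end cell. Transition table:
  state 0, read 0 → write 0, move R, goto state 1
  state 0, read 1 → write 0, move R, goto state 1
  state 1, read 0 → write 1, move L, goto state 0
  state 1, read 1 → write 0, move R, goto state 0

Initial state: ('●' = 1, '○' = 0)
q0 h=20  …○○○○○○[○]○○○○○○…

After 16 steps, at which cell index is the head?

28

[0] q0 h=20  …○○○○○○[○]○○○○○○…
[1] q1 h=21  …○○○○○○[○]○○○○○○…
[2] q0 h=20  …○○○○○○[○]●○○○○○…
[3] q1 h=21  …○○○○○○[●]○○○○○○…
[4] q0 h=22  …○○○○○○[○]○○○○○○…
[5] q1 h=23  …○○○○○○[○]○○○○○○…
[6] q0 h=22  …○○○○○○[○]●○○○○○…
[7] q1 h=23  …○○○○○○[●]○○○○○○…
[8] q0 h=24  …○○○○○○[○]○○○○○○…
[9] q1 h=25  …○○○○○○[○]○○○○○○…
[10] q0 h=24  …○○○○○○[○]●○○○○○…
[11] q1 h=25  …○○○○○○[●]○○○○○○…
[12] q0 h=26  …○○○○○○[○]○○○○○○…
[13] q1 h=27  …○○○○○○[○]○○○○○○…
[14] q0 h=26  …○○○○○○[○]●○○○○○…
[15] q1 h=27  …○○○○○○[●]○○○○○○…
[16] q0 h=28  …○○○○○○[○]○○○○○○…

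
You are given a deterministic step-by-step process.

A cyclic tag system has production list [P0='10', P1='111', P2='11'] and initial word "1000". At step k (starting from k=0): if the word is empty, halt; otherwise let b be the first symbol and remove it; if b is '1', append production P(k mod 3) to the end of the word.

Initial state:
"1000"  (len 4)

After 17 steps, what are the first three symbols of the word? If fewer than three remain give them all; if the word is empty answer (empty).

011

k=0  "1000"  (len 4)
k=1  "00010"  (len 5)
k=2  "0010"  (len 4)
k=3  "010"  (len 3)
k=4  "10"  (len 2)
k=5  "0111"  (len 4)
k=6  "111"  (len 3)
k=7  "1110"  (len 4)
k=8  "110111"  (len 6)
k=9  "1011111"  (len 7)
k=10  "01111110"  (len 8)
k=11  "1111110"  (len 7)
k=12  "11111011"  (len 8)
k=13  "111101110"  (len 9)
k=14  "11101110111"  (len 11)
k=15  "110111011111"  (len 12)
k=16  "1011101111110"  (len 13)
k=17  "011101111110111"  (len 15)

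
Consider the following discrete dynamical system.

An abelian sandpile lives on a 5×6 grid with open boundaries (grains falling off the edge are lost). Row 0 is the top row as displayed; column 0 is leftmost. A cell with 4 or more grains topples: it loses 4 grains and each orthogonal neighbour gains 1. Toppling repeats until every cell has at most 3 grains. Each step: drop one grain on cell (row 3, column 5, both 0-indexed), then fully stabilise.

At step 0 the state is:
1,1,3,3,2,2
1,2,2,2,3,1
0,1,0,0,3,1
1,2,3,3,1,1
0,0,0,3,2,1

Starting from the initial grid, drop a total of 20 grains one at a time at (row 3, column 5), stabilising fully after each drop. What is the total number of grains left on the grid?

50

t=0: 1,1,3,3,2,2
1,2,2,2,3,1
0,1,0,0,3,1
1,2,3,3,1,1
0,0,0,3,2,1
t=1: 1,1,3,3,2,2
1,2,2,2,3,1
0,1,0,0,3,1
1,2,3,3,1,2
0,0,0,3,2,1
t=2: 1,1,3,3,2,2
1,2,2,2,3,1
0,1,0,0,3,1
1,2,3,3,1,3
0,0,0,3,2,1
t=3: 1,1,3,3,2,2
1,2,2,2,3,1
0,1,0,0,3,2
1,2,3,3,2,0
0,0,0,3,2,2
t=4: 1,1,3,3,2,2
1,2,2,2,3,1
0,1,0,0,3,2
1,2,3,3,2,1
0,0,0,3,2,2
t=5: 1,1,3,3,2,2
1,2,2,2,3,1
0,1,0,0,3,2
1,2,3,3,2,2
0,0,0,3,2,2
t=6: 1,1,3,3,2,2
1,2,2,2,3,1
0,1,0,0,3,2
1,2,3,3,2,3
0,0,0,3,2,2
t=7: 1,1,3,3,2,2
1,2,2,2,3,1
0,1,0,0,3,3
1,2,3,3,3,0
0,0,0,3,2,3
t=8: 1,1,3,3,2,2
1,2,2,2,3,1
0,1,0,0,3,3
1,2,3,3,3,1
0,0,0,3,2,3
t=9: 1,1,3,3,2,2
1,2,2,2,3,1
0,1,0,0,3,3
1,2,3,3,3,2
0,0,0,3,2,3
t=10: 1,1,3,3,2,2
1,2,2,2,3,1
0,1,0,0,3,3
1,2,3,3,3,3
0,0,0,3,2,3
t=11: 1,1,3,3,3,2
1,2,2,3,0,3
0,1,1,2,2,1
1,3,0,2,3,3
0,0,2,1,1,1
t=12: 1,1,3,3,3,2
1,2,2,3,0,3
0,1,1,2,3,2
1,3,0,3,0,1
0,0,2,1,2,2
t=13: 1,1,3,3,3,2
1,2,2,3,0,3
0,1,1,2,3,2
1,3,0,3,0,2
0,0,2,1,2,2
t=14: 1,1,3,3,3,2
1,2,2,3,0,3
0,1,1,2,3,2
1,3,0,3,0,3
0,0,2,1,2,2
t=15: 1,1,3,3,3,2
1,2,2,3,0,3
0,1,1,2,3,3
1,3,0,3,1,0
0,0,2,1,2,3
t=16: 1,1,3,3,3,2
1,2,2,3,0,3
0,1,1,2,3,3
1,3,0,3,1,1
0,0,2,1,2,3
t=17: 1,1,3,3,3,2
1,2,2,3,0,3
0,1,1,2,3,3
1,3,0,3,1,2
0,0,2,1,2,3
t=18: 1,1,3,3,3,2
1,2,2,3,0,3
0,1,1,2,3,3
1,3,0,3,1,3
0,0,2,1,2,3
t=19: 1,1,3,3,3,3
1,2,2,3,2,0
0,1,1,3,0,2
1,3,0,3,3,2
0,0,2,1,3,0
t=20: 1,1,3,3,3,3
1,2,2,3,2,0
0,1,1,3,0,2
1,3,0,3,3,3
0,0,2,1,3,0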